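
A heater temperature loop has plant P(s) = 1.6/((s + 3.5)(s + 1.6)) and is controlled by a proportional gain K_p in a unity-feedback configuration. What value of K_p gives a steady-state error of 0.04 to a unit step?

K_p = 84

For a type-0 loop with proportional control, e_ss = 1/(1 + K_p·P(0)).
P(0) = 0.2857. Require 1/(1 + K_p·0.2857) = 0.04, so 1 + 0.2857·K_p = 25.
K_p = (25 − 1)/0.2857 = 84.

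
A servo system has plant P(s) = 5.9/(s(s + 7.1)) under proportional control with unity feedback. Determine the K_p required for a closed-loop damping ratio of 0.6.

K_p = 5.93

Closed-loop characteristic equation: s² + 7.1s + K_p·5.9 = 0.
So ω_n = √(5.9K_p) and 2ζω_n = 7.1, giving ζ = 7.1/(2√(5.9K_p)).
Setting ζ = 0.6: √(5.9K_p) = 7.1/(2·0.6) = 5.917, so K_p = 35.01/5.9 = 5.93.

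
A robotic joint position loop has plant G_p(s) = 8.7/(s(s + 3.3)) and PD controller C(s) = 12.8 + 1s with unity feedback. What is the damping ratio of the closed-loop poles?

Forward path: (12.8 + 1s)·8.7/(s(s+3.3)). The closed-loop characteristic equation is s² + (3.3 + 8.7·1)s + 8.7·12.8 = 0.
That is s² + 12s + 111.4 = 0, so ω_n = 10.55 rad/s and ζ = 12/(2·10.55) = 0.5686.

ζ = 0.569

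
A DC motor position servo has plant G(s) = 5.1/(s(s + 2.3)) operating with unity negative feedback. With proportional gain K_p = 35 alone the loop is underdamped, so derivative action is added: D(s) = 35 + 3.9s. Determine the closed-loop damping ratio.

Forward path: (35 + 3.9s)·5.1/(s(s+2.3)). The closed-loop characteristic equation is s² + (2.3 + 5.1·3.9)s + 5.1·35 = 0.
That is s² + 22.19s + 178.5 = 0, so ω_n = 13.36 rad/s and ζ = 22.19/(2·13.36) = 0.8304.

ζ = 0.83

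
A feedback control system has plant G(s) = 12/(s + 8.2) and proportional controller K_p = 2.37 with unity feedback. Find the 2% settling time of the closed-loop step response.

Closed-loop transfer function: T(s) = K_p·G(s)/(1 + K_p·G(s)) = 28.44/(s + 8.2 + 28.44) = 28.44/(s + 36.64).
Time constant τ = 1/36.64 = 0.02729 s, so the 2% settling time is about 4τ = 0.109 s.

T_s ≈ 0.109 s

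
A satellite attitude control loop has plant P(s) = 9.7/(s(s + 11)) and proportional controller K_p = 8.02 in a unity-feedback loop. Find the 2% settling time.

T_s ≈ 0.727 s

The closed-loop denominator s² + 11s + 77.79 gives ω_n = √77.79 = 8.82 and ζ = 11/(2ω_n) = 0.6236.
2% settling time T_s ≈ 4/(ζω_n) = 4/5.5 = 0.727 s.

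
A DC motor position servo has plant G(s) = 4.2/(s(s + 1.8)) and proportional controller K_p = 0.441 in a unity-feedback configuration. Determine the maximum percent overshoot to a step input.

From 1 + K_pG(s) = 0: s² + 1.8s + 1.852 = 0 ⇒ ω_n = 1.361, ζ = 0.6613.
%OS = 100·exp(−πζ/√(1−ζ²)) = 100·exp(−π·0.6613/√0.5627) = 6.27%.

6.27%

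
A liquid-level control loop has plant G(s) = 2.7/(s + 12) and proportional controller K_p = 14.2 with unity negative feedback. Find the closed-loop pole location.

Closed-loop transfer function: T(s) = K_p·G(s)/(1 + K_p·G(s)) = 38.34/(s + 12 + 38.34) = 38.34/(s + 50.34).
The closed-loop pole is at s = −50.34.

s = -50.34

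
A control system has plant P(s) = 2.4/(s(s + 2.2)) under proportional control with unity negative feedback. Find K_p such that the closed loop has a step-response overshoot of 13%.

From %OS = 100·exp(−πζ/√(1−ζ²)) = 13%, ζ = −ln(0.13)/√(π²+ln²(0.13)) = 0.5446.
Characteristic equation s² + 2.2s + 2.4K_p = 0 gives ζ = 2.2/(2√(2.4K_p)).
Setting ζ = 0.5446: √(2.4K_p) = 2.2/(2·0.5446) = 2.02, so K_p = 4.079/2.4 = 1.7.

K_p = 1.7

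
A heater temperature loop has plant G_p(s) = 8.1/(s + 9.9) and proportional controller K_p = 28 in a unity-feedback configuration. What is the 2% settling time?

T_s ≈ 0.0169 s

Closed-loop transfer function: T(s) = K_p·G_p(s)/(1 + K_p·G_p(s)) = 226.8/(s + 9.9 + 226.8) = 226.8/(s + 236.7).
Time constant τ = 1/236.7 = 0.004225 s, so the 2% settling time is about 4τ = 0.0169 s.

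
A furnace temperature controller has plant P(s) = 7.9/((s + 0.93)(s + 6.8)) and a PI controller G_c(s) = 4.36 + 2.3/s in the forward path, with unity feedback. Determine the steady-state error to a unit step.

0

The open loop G_c(s)P(s) has a pole at the origin (type 1), so the static position error constant is infinite and e_ss = 1/(1+∞) = 0.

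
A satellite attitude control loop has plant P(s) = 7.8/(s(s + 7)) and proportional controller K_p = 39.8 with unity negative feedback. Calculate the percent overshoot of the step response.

52.9%

From 1 + K_pP(s) = 0: s² + 7s + 310.4 = 0 ⇒ ω_n = 17.62, ζ = 0.1986.
%OS = 100·exp(−πζ/√(1−ζ²)) = 100·exp(−π·0.1986/√0.9605) = 52.9%.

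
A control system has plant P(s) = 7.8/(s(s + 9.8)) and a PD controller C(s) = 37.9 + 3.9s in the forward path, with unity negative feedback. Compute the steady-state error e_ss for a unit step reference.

0

The open loop C(s)P(s) has a pole at the origin (type 1), so the static position error constant is infinite and e_ss = 1/(1+∞) = 0.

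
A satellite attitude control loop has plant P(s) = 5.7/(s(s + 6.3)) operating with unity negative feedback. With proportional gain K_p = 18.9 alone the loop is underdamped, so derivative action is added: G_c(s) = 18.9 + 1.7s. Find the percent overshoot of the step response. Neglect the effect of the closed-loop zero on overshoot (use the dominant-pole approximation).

2.25%

Forward path: (18.9 + 1.7s)·5.7/(s(s+6.3)). The closed-loop characteristic equation is s² + (6.3 + 5.7·1.7)s + 5.7·18.9 = 0.
That is s² + 15.99s + 107.7 = 0, so ω_n = 10.38 rad/s and ζ = 15.99/(2·10.38) = 0.7703.
%OS = 100·exp(−πζ/√(1−ζ²)) = 2.25%.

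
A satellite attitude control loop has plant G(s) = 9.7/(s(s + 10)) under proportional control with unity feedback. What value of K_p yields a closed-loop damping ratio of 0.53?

Closed-loop characteristic equation: s² + 10s + K_p·9.7 = 0.
So ω_n = √(9.7K_p) and 2ζω_n = 10, giving ζ = 10/(2√(9.7K_p)).
Setting ζ = 0.53: √(9.7K_p) = 10/(2·0.53) = 9.434, so K_p = 89/9.7 = 9.18.

K_p = 9.18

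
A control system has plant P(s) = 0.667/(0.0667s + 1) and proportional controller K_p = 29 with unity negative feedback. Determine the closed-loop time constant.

τ = 0.00328 s

Closed loop: T(s) = K_p·P/(1+K_p·P) = 19.34/(0.0667s + 1 + 19.34), with pole at s = −(1 + 19.34)/0.0667 = −305.
Closed-loop time constant τ = 1/305 = 0.00328 s.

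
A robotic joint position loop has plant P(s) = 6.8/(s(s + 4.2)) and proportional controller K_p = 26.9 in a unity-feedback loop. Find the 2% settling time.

T_s ≈ 1.9 s

Closed-loop characteristic equation: s² + 4.2s + 182.9 = 0, so ω_n = 13.52 rad/s and ζ = 4.2/(2·13.52) = 0.1553.
2% settling time T_s ≈ 4/(ζω_n) = 4/2.1 = 1.9 s.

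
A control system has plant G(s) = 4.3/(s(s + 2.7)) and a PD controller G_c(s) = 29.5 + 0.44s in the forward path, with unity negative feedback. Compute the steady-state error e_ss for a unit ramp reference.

0.0213

The loop has one pole at the origin (type 1). Velocity error constant K_v = lim_{s→0} s·G_c(s)G(s) = 29.5·4.3/2.7 = 46.98.
Steady-state error to a unit ramp: e_ss = 1/K_v = 0.0213.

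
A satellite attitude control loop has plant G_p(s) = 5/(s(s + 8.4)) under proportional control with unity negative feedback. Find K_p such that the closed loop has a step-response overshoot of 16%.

K_p = 13.9

From %OS = 100·exp(−πζ/√(1−ζ²)) = 16%, ζ = −ln(0.16)/√(π²+ln²(0.16)) = 0.5039.
Characteristic equation s² + 8.4s + 5K_p = 0 gives ζ = 8.4/(2√(5K_p)).
Setting ζ = 0.5039: √(5K_p) = 8.4/(2·0.5039) = 8.336, so K_p = 69.48/5 = 13.9.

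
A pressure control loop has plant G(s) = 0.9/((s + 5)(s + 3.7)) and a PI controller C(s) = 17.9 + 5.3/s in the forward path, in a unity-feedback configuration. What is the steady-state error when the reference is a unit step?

0

The open loop C(s)G(s) has a pole at the origin (type 1), so the static position error constant is infinite and e_ss = 1/(1+∞) = 0.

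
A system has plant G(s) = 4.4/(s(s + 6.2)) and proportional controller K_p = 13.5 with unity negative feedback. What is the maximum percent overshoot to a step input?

The closed-loop denominator s² + 6.2s + 59.4 gives ω_n = √59.4 = 7.707 and ζ = 6.2/(2ω_n) = 0.4022.
%OS = 100·exp(−πζ/√(1−ζ²)) = 100·exp(−π·0.4022/√0.8382) = 25.2%.

25.2%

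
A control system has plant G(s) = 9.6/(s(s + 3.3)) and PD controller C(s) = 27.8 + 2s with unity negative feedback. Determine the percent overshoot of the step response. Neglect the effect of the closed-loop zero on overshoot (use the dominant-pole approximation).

Forward path: (27.8 + 2s)·9.6/(s(s+3.3)). The closed-loop characteristic equation is s² + (3.3 + 9.6·2)s + 9.6·27.8 = 0.
That is s² + 22.5s + 266.9 = 0, so ω_n = 16.34 rad/s and ζ = 22.5/(2·16.34) = 0.6886.
%OS = 100·exp(−πζ/√(1−ζ²)) = 5.06%.

5.06%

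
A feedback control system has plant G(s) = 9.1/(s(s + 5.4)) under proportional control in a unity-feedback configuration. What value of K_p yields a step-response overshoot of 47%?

From %OS = 100·exp(−πζ/√(1−ζ²)) = 47%, ζ = −ln(0.47)/√(π²+ln²(0.47)) = 0.2337.
Characteristic equation s² + 5.4s + 9.1K_p = 0 gives ζ = 5.4/(2√(9.1K_p)).
Setting ζ = 0.2337: √(9.1K_p) = 5.4/(2·0.2337) = 11.55, so K_p = 133.5/9.1 = 14.7.

K_p = 14.7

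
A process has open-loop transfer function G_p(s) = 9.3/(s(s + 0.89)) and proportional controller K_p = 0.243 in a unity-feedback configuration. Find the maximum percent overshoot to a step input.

Closed-loop characteristic equation: s² + 0.89s + 2.26 = 0, so ω_n = 1.503 rad/s and ζ = 0.89/(2·1.503) = 0.296.
%OS = 100·exp(−πζ/√(1−ζ²)) = 100·exp(−π·0.296/√0.9124) = 37.8%.

37.8%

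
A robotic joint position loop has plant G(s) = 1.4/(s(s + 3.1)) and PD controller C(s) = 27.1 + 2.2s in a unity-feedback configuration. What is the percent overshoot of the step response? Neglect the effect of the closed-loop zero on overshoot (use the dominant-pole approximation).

16.2%

Forward path: (27.1 + 2.2s)·1.4/(s(s+3.1)). The closed-loop characteristic equation is s² + (3.1 + 1.4·2.2)s + 1.4·27.1 = 0.
That is s² + 6.18s + 37.94 = 0, so ω_n = 6.16 rad/s and ζ = 6.18/(2·6.16) = 0.5017.
%OS = 100·exp(−πζ/√(1−ζ²)) = 16.2%.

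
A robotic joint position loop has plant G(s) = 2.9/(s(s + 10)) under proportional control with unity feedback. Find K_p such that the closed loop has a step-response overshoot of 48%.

K_p = 167

From %OS = 100·exp(−πζ/√(1−ζ²)) = 48%, ζ = −ln(0.48)/√(π²+ln²(0.48)) = 0.2275.
Characteristic equation s² + 10s + 2.9K_p = 0 gives ζ = 10/(2√(2.9K_p)).
Setting ζ = 0.2275: √(2.9K_p) = 10/(2·0.2275) = 21.98, so K_p = 483/2.9 = 167.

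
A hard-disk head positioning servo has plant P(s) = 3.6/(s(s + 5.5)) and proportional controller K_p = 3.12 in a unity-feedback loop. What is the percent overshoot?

1.1%

Closed-loop characteristic equation: s² + 5.5s + 11.23 = 0, so ω_n = 3.351 rad/s and ζ = 5.5/(2·3.351) = 0.8205.
%OS = 100·exp(−πζ/√(1−ζ²)) = 100·exp(−π·0.8205/√0.3267) = 1.1%.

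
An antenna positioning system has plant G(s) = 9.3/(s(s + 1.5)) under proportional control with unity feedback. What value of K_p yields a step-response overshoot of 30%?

From %OS = 100·exp(−πζ/√(1−ζ²)) = 30%, ζ = −ln(0.3)/√(π²+ln²(0.3)) = 0.3579.
Characteristic equation s² + 1.5s + 9.3K_p = 0 gives ζ = 1.5/(2√(9.3K_p)).
Setting ζ = 0.3579: √(9.3K_p) = 1.5/(2·0.3579) = 2.096, so K_p = 4.392/9.3 = 0.472.

K_p = 0.472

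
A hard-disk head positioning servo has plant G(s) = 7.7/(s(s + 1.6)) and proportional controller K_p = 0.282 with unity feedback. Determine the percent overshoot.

From 1 + K_pG(s) = 0: s² + 1.6s + 2.171 = 0 ⇒ ω_n = 1.474, ζ = 0.5429.
%OS = 100·exp(−πζ/√(1−ζ²)) = 100·exp(−π·0.5429/√0.7053) = 13.1%.

13.1%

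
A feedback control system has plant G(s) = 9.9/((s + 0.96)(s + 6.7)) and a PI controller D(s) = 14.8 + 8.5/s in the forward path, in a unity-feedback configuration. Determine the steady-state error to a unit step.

0

The open loop D(s)G(s) has a pole at the origin (type 1), so the static position error constant is infinite and e_ss = 1/(1+∞) = 0.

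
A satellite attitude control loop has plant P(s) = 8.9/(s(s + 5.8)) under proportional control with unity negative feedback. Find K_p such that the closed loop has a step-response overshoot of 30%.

K_p = 7.38

From %OS = 100·exp(−πζ/√(1−ζ²)) = 30%, ζ = −ln(0.3)/√(π²+ln²(0.3)) = 0.3579.
Characteristic equation s² + 5.8s + 8.9K_p = 0 gives ζ = 5.8/(2√(8.9K_p)).
Setting ζ = 0.3579: √(8.9K_p) = 5.8/(2·0.3579) = 8.104, so K_p = 65.67/8.9 = 7.38.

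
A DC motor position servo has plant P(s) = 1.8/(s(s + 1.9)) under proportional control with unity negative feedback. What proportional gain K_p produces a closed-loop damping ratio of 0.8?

K_p = 0.783

Closed-loop characteristic equation: s² + 1.9s + K_p·1.8 = 0.
So ω_n = √(1.8K_p) and 2ζω_n = 1.9, giving ζ = 1.9/(2√(1.8K_p)).
Setting ζ = 0.8: √(1.8K_p) = 1.9/(2·0.8) = 1.187, so K_p = 1.41/1.8 = 0.783.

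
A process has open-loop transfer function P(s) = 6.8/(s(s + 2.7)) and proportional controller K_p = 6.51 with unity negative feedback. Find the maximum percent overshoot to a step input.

Closed-loop characteristic equation: s² + 2.7s + 44.27 = 0, so ω_n = 6.653 rad/s and ζ = 2.7/(2·6.653) = 0.2029.
%OS = 100·exp(−πζ/√(1−ζ²)) = 100·exp(−π·0.2029/√0.9588) = 52.2%.

52.2%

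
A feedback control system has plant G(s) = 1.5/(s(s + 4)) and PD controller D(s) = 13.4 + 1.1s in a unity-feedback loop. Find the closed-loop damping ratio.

Forward path: (13.4 + 1.1s)·1.5/(s(s+4)). The closed-loop characteristic equation is s² + (4 + 1.5·1.1)s + 1.5·13.4 = 0.
That is s² + 5.65s + 20.1 = 0, so ω_n = 4.483 rad/s and ζ = 5.65/(2·4.483) = 0.6301.

ζ = 0.63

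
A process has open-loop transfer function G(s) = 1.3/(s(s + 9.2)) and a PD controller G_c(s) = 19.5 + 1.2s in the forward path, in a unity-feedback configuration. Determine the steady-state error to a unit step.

The open loop G_c(s)G(s) has a pole at the origin (type 1), so the static position error constant is infinite and e_ss = 1/(1+∞) = 0.

0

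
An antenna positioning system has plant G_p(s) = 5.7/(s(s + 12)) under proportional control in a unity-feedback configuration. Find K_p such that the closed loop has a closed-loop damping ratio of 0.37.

K_p = 46.1

Closed-loop characteristic equation: s² + 12s + K_p·5.7 = 0.
So ω_n = √(5.7K_p) and 2ζω_n = 12, giving ζ = 12/(2√(5.7K_p)).
Setting ζ = 0.37: √(5.7K_p) = 12/(2·0.37) = 16.22, so K_p = 263/5.7 = 46.1.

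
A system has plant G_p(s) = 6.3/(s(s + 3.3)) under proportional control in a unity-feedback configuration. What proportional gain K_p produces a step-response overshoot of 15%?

K_p = 1.62

From %OS = 100·exp(−πζ/√(1−ζ²)) = 15%, ζ = −ln(0.15)/√(π²+ln²(0.15)) = 0.5169.
Characteristic equation s² + 3.3s + 6.3K_p = 0 gives ζ = 3.3/(2√(6.3K_p)).
Setting ζ = 0.5169: √(6.3K_p) = 3.3/(2·0.5169) = 3.192, so K_p = 10.19/6.3 = 1.62.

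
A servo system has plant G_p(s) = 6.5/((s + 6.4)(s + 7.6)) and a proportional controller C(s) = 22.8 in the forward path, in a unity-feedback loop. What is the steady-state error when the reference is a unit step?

0.247

The loop is type 0. Static position error constant K_pos = C(0)·G_p(0) = 22.8·0.1336 = 3.047.
Steady-state error to a unit step: e_ss = 1/(1+K_pos) = 1/4.047 = 0.247.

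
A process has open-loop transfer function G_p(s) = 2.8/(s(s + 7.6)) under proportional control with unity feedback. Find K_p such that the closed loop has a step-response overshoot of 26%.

K_p = 33.2

From %OS = 100·exp(−πζ/√(1−ζ²)) = 26%, ζ = −ln(0.26)/√(π²+ln²(0.26)) = 0.3941.
Characteristic equation s² + 7.6s + 2.8K_p = 0 gives ζ = 7.6/(2√(2.8K_p)).
Setting ζ = 0.3941: √(2.8K_p) = 7.6/(2·0.3941) = 9.643, so K_p = 92.98/2.8 = 33.2.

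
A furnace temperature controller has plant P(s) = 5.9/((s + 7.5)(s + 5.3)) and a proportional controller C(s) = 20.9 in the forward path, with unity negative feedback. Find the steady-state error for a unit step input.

0.244

The loop is type 0. Static position error constant K_pos = C(0)·P(0) = 20.9·0.1484 = 3.102.
Steady-state error to a unit step: e_ss = 1/(1+K_pos) = 1/4.102 = 0.244.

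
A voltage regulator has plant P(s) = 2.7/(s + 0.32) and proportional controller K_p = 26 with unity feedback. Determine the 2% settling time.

Closed-loop transfer function: T(s) = K_p·P(s)/(1 + K_p·P(s)) = 70.2/(s + 0.32 + 70.2) = 70.2/(s + 70.52).
Time constant τ = 1/70.52 = 0.01418 s, so the 2% settling time is about 4τ = 0.0567 s.

T_s ≈ 0.0567 s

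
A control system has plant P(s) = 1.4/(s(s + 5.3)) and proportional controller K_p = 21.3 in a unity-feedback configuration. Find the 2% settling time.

From 1 + K_pP(s) = 0: s² + 5.3s + 29.82 = 0 ⇒ ω_n = 5.461, ζ = 0.4853.
2% settling time T_s ≈ 4/(ζω_n) = 4/2.65 = 1.51 s.

T_s ≈ 1.51 s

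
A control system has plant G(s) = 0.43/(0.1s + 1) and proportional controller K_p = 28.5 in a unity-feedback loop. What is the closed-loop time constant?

τ = 0.00754 s

Closed loop: T(s) = K_p·G/(1+K_p·G) = 12.25/(0.1s + 1 + 12.25), with pole at s = −(1 + 12.25)/0.1 = −132.5.
Closed-loop time constant τ = 1/132.5 = 0.00754 s.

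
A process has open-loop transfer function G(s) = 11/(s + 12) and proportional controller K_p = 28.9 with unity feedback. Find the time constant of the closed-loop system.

τ = 0.00303 s

Closed-loop transfer function: T(s) = K_p·G(s)/(1 + K_p·G(s)) = 317.9/(s + 12 + 317.9) = 317.9/(s + 329.9).
Time constant τ = 1/329.9 = 0.00303 s.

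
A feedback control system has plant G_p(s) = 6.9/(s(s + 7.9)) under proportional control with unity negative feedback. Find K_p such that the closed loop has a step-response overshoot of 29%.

K_p = 16.8

From %OS = 100·exp(−πζ/√(1−ζ²)) = 29%, ζ = −ln(0.29)/√(π²+ln²(0.29)) = 0.3666.
Characteristic equation s² + 7.9s + 6.9K_p = 0 gives ζ = 7.9/(2√(6.9K_p)).
Setting ζ = 0.3666: √(6.9K_p) = 7.9/(2·0.3666) = 10.77, so K_p = 116.1/6.9 = 16.8.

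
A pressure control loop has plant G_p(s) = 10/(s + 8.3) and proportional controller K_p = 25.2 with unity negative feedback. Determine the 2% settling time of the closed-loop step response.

Closed-loop transfer function: T(s) = K_p·G_p(s)/(1 + K_p·G_p(s)) = 252/(s + 8.3 + 252) = 252/(s + 260.3).
Time constant τ = 1/260.3 = 0.003842 s, so the 2% settling time is about 4τ = 0.0154 s.

T_s ≈ 0.0154 s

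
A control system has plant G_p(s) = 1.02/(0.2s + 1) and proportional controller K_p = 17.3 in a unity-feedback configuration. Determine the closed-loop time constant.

Closed loop: T(s) = K_p·G_p/(1+K_p·G_p) = 17.65/(0.2s + 1 + 17.65), with pole at s = −(1 + 17.65)/0.2 = −93.23.
Closed-loop time constant τ = 1/93.23 = 0.0107 s.

τ = 0.0107 s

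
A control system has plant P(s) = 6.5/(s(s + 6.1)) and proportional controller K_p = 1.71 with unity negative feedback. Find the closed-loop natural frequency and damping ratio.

ω_n = 3.33 rad/s, ζ = 0.915

1 + K_p·P(s) = 0 gives s² + 6.1s + 11.12 = 0.
Matching s² + 2ζω_n s + ω_n²: ω_n = √11.12 = 3.334 rad/s and 2ζω_n = 6.1, so ζ = 6.1/(2·3.334) = 0.915.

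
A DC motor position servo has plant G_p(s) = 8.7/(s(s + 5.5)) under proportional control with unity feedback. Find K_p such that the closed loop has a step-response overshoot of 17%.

K_p = 3.6

From %OS = 100·exp(−πζ/√(1−ζ²)) = 17%, ζ = −ln(0.17)/√(π²+ln²(0.17)) = 0.4913.
Characteristic equation s² + 5.5s + 8.7K_p = 0 gives ζ = 5.5/(2√(8.7K_p)).
Setting ζ = 0.4913: √(8.7K_p) = 5.5/(2·0.4913) = 5.598, so K_p = 31.33/8.7 = 3.6.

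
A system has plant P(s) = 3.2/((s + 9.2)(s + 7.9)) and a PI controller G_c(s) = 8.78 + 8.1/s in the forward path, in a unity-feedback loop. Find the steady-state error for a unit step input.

0

The open loop G_c(s)P(s) has a pole at the origin (type 1), so the static position error constant is infinite and e_ss = 1/(1+∞) = 0.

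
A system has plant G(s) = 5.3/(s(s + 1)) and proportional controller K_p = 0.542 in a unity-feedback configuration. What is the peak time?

The closed-loop denominator s² + 1s + 2.873 gives ω_n = √2.873 = 1.695 and ζ = 1/(2ω_n) = 0.295.
Damped frequency ω_d = ω_n√(1−ζ²) = 1.619 rad/s, so peak time T_p = π/ω_d = 1.94 s.

T_p = 1.94 s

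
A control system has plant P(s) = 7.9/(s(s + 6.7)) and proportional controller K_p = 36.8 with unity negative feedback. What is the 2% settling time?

From 1 + K_pP(s) = 0: s² + 6.7s + 290.7 = 0 ⇒ ω_n = 17.05, ζ = 0.1965.
2% settling time T_s ≈ 4/(ζω_n) = 4/3.35 = 1.19 s.

T_s ≈ 1.19 s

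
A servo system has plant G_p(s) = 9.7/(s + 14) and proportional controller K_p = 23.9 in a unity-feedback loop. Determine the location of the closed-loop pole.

s = -245.8

Closed-loop transfer function: T(s) = K_p·G_p(s)/(1 + K_p·G_p(s)) = 231.8/(s + 14 + 231.8) = 231.8/(s + 245.8).
The closed-loop pole is at s = −245.8.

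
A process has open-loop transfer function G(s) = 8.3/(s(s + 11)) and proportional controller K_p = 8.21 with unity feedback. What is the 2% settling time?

The closed-loop denominator s² + 11s + 68.14 gives ω_n = √68.14 = 8.255 and ζ = 11/(2ω_n) = 0.6663.
2% settling time T_s ≈ 4/(ζω_n) = 4/5.5 = 0.727 s.

T_s ≈ 0.727 s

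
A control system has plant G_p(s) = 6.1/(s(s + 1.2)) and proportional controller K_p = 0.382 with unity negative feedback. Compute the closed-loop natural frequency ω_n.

1 + K_p·G_p(s) = 0 gives s² + 1.2s + 2.33 = 0.
So ω_n² = 2.33 ⇒ ω_n = 1.526 rad/s, and ζ = 1.2/(2ω_n) = 0.393.

ω_n = 1.53 rad/s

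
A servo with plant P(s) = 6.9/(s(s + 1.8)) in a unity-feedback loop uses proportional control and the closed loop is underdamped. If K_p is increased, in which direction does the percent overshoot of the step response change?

increase

ζ = 1.8/(2√(6.9K_p)) decreases as K_p grows; lower damping means more overshoot.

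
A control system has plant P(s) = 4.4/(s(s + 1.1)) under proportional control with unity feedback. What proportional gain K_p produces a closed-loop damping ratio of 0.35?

Closed-loop characteristic equation: s² + 1.1s + K_p·4.4 = 0.
So ω_n = √(4.4K_p) and 2ζω_n = 1.1, giving ζ = 1.1/(2√(4.4K_p)).
Setting ζ = 0.35: √(4.4K_p) = 1.1/(2·0.35) = 1.571, so K_p = 2.469/4.4 = 0.561.

K_p = 0.561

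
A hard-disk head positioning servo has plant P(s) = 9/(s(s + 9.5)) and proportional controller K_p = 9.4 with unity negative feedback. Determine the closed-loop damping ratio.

ζ = 0.516

The closed-loop denominator is s(s+9.5) + 9.4·9 = s² + 9.5s + 84.6.
Matching s² + 2ζω_n s + ω_n²: ω_n = √84.6 = 9.198 rad/s and 2ζω_n = 9.5, so ζ = 9.5/(2·9.198) = 0.516.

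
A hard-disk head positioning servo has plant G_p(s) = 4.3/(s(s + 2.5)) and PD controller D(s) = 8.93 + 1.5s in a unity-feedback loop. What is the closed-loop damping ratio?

ζ = 0.722

Forward path: (8.93 + 1.5s)·4.3/(s(s+2.5)). The closed-loop characteristic equation is s² + (2.5 + 4.3·1.5)s + 4.3·8.93 = 0.
That is s² + 8.95s + 38.4 = 0, so ω_n = 6.197 rad/s and ζ = 8.95/(2·6.197) = 0.7222.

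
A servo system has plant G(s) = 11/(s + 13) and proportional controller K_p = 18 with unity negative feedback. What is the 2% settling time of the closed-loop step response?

T_s ≈ 0.019 s

Closed-loop transfer function: T(s) = K_p·G(s)/(1 + K_p·G(s)) = 198/(s + 13 + 198) = 198/(s + 211).
Time constant τ = 1/211 = 0.004739 s, so the 2% settling time is about 4τ = 0.019 s.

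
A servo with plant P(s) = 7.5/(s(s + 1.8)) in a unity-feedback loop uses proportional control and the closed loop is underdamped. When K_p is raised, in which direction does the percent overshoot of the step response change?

increase

ζ = 1.8/(2√(7.5K_p)) decreases as K_p grows; lower damping means more overshoot.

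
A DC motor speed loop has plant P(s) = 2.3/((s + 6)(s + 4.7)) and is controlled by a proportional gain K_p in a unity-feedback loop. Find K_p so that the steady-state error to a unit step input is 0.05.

K_p = 233

For a type-0 loop with proportional control, e_ss = 1/(1 + K_p·P(0)).
P(0) = 0.08156. Require 1/(1 + K_p·0.08156) = 0.05, so 1 + 0.08156·K_p = 20.
K_p = (20 − 1)/0.08156 = 233.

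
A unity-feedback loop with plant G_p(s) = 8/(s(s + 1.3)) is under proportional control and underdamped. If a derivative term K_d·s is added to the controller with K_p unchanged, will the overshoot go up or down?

The derivative term adds K·K_d to the s-coefficient of the characteristic equation, raising 2ζω_n while ω_n is unchanged; ζ increases, so overshoot decreases.

decrease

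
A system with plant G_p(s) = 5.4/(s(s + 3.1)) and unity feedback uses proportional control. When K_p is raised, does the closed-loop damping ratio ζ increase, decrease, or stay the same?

ζ = 3.1/(2√(5.4K_p)); increasing K_p raises the denominator, so ζ falls.

decrease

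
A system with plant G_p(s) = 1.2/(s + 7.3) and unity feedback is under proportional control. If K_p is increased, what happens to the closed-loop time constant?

Closed-loop pole is at s = −(7.3+K_p·1.2); larger K_p moves it further left, so τ = 1/(7.3+K_p·1.2) decreases.

decrease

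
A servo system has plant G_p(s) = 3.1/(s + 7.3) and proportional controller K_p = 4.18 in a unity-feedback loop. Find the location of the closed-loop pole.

Closed-loop transfer function: T(s) = K_p·G_p(s)/(1 + K_p·G_p(s)) = 12.96/(s + 7.3 + 12.96) = 12.96/(s + 20.26).
The closed-loop pole is at s = −20.26.

s = -20.26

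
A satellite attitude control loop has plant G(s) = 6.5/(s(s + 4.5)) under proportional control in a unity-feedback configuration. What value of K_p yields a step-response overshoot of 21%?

From %OS = 100·exp(−πζ/√(1−ζ²)) = 21%, ζ = −ln(0.21)/√(π²+ln²(0.21)) = 0.4449.
Characteristic equation s² + 4.5s + 6.5K_p = 0 gives ζ = 4.5/(2√(6.5K_p)).
Setting ζ = 0.4449: √(6.5K_p) = 4.5/(2·0.4449) = 5.057, so K_p = 25.58/6.5 = 3.93.

K_p = 3.93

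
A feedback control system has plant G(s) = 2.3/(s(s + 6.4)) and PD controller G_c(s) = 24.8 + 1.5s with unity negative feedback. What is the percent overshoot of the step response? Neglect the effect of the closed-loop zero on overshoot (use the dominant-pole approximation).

6.71%

Forward path: (24.8 + 1.5s)·2.3/(s(s+6.4)). The closed-loop characteristic equation is s² + (6.4 + 2.3·1.5)s + 2.3·24.8 = 0.
That is s² + 9.85s + 57.04 = 0, so ω_n = 7.552 rad/s and ζ = 9.85/(2·7.552) = 0.6521.
%OS = 100·exp(−πζ/√(1−ζ²)) = 6.71%.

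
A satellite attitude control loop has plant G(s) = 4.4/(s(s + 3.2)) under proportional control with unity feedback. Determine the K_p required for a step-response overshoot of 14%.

K_p = 2.07

From %OS = 100·exp(−πζ/√(1−ζ²)) = 14%, ζ = −ln(0.14)/√(π²+ln²(0.14)) = 0.5305.
Characteristic equation s² + 3.2s + 4.4K_p = 0 gives ζ = 3.2/(2√(4.4K_p)).
Setting ζ = 0.5305: √(4.4K_p) = 3.2/(2·0.5305) = 3.016, so K_p = 9.096/4.4 = 2.07.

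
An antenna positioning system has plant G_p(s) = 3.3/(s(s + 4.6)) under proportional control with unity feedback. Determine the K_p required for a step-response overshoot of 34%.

K_p = 15.2

From %OS = 100·exp(−πζ/√(1−ζ²)) = 34%, ζ = −ln(0.34)/√(π²+ln²(0.34)) = 0.3248.
Characteristic equation s² + 4.6s + 3.3K_p = 0 gives ζ = 4.6/(2√(3.3K_p)).
Setting ζ = 0.3248: √(3.3K_p) = 4.6/(2·0.3248) = 7.082, so K_p = 50.15/3.3 = 15.2.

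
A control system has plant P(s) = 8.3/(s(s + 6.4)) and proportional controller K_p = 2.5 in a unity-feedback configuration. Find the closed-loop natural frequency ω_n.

With unity feedback the closed-loop characteristic equation is s² + 6.4s + 2.5·8.3 = s² + 6.4s + 20.75 = 0.
Matching s² + 2ζω_n s + ω_n²: ω_n = √20.75 = 4.555 rad/s and 2ζω_n = 6.4, so ζ = 6.4/(2·4.555) = 0.702.

ω_n = 4.56 rad/s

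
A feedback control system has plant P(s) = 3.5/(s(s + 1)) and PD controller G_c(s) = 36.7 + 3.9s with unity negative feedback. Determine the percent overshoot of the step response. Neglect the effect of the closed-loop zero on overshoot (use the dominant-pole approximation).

Forward path: (36.7 + 3.9s)·3.5/(s(s+1)). The closed-loop characteristic equation is s² + (1 + 3.5·3.9)s + 3.5·36.7 = 0.
That is s² + 14.65s + 128.5 = 0, so ω_n = 11.33 rad/s and ζ = 14.65/(2·11.33) = 0.6463.
%OS = 100·exp(−πζ/√(1−ζ²)) = 6.99%.

6.99%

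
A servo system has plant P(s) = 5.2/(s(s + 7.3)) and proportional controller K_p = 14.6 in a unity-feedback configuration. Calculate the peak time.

T_p = 0.397 s

From 1 + K_pP(s) = 0: s² + 7.3s + 75.92 = 0 ⇒ ω_n = 8.713, ζ = 0.4189.
Damped frequency ω_d = ω_n√(1−ζ²) = 7.912 rad/s, so peak time T_p = π/ω_d = 0.397 s.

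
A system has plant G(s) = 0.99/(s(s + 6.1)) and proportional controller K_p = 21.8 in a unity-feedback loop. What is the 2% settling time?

From 1 + K_pG(s) = 0: s² + 6.1s + 21.58 = 0 ⇒ ω_n = 4.646, ζ = 0.6565.
2% settling time T_s ≈ 4/(ζω_n) = 4/3.05 = 1.31 s.

T_s ≈ 1.31 s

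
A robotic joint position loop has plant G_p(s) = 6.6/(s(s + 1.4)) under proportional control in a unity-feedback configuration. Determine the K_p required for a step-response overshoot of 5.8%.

K_p = 0.165

From %OS = 100·exp(−πζ/√(1−ζ²)) = 5.8%, ζ = −ln(0.058)/√(π²+ln²(0.058)) = 0.6716.
Characteristic equation s² + 1.4s + 6.6K_p = 0 gives ζ = 1.4/(2√(6.6K_p)).
Setting ζ = 0.6716: √(6.6K_p) = 1.4/(2·0.6716) = 1.042, so K_p = 1.087/6.6 = 0.165.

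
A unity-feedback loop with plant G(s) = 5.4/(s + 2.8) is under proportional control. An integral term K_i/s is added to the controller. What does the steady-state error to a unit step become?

Adding integral action puts a pole at s = 0 in the forward path, raising the system type to 1; a type-1 loop has zero steady-state error to a step.

0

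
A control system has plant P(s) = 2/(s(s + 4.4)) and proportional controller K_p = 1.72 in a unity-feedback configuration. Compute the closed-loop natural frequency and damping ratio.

With unity feedback the closed-loop characteristic equation is s² + 4.4s + 1.72·2 = s² + 4.4s + 3.44 = 0.
Matching s² + 2ζω_n s + ω_n²: ω_n = √3.44 = 1.855 rad/s and 2ζω_n = 4.4, so ζ = 4.4/(2·1.855) = 1.19.

ω_n = 1.85 rad/s, ζ = 1.19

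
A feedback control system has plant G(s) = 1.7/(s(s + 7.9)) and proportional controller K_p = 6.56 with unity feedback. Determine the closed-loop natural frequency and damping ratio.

1 + K_p·G(s) = 0 gives s² + 7.9s + 11.15 = 0.
So ω_n² = 11.15 ⇒ ω_n = 3.339 rad/s, and ζ = 7.9/(2ω_n) = 1.18.

ω_n = 3.34 rad/s, ζ = 1.18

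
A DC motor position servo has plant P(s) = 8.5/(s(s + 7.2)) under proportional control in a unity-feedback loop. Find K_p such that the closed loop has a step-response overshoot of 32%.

From %OS = 100·exp(−πζ/√(1−ζ²)) = 32%, ζ = −ln(0.32)/√(π²+ln²(0.32)) = 0.341.
Characteristic equation s² + 7.2s + 8.5K_p = 0 gives ζ = 7.2/(2√(8.5K_p)).
Setting ζ = 0.341: √(8.5K_p) = 7.2/(2·0.341) = 10.56, so K_p = 111.5/8.5 = 13.1.

K_p = 13.1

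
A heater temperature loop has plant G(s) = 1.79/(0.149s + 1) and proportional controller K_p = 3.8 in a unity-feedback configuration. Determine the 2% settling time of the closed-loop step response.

Closed loop: T(s) = K_p·G/(1+K_p·G) = 6.802/(0.149s + 1 + 6.802), with pole at s = −(1 + 6.802)/0.149 = −52.36.
τ = 1/52.36 = 0.0191 s, so 2% settling time ≈ 4τ = 0.0764 s.

T_s ≈ 0.0764 s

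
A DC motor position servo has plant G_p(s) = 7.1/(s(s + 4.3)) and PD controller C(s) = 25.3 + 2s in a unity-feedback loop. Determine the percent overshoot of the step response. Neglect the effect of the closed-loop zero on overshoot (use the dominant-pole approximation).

5%

Forward path: (25.3 + 2s)·7.1/(s(s+4.3)). The closed-loop characteristic equation is s² + (4.3 + 7.1·2)s + 7.1·25.3 = 0.
That is s² + 18.5s + 179.6 = 0, so ω_n = 13.4 rad/s and ζ = 18.5/(2·13.4) = 0.6902.
%OS = 100·exp(−πζ/√(1−ζ²)) = 5%.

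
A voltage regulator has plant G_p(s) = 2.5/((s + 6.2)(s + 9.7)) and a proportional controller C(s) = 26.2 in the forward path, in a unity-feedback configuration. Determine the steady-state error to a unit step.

The loop is type 0. Static position error constant K_pos = C(0)·G_p(0) = 26.2·0.04157 = 1.089.
Steady-state error to a unit step: e_ss = 1/(1+K_pos) = 1/2.089 = 0.479.

0.479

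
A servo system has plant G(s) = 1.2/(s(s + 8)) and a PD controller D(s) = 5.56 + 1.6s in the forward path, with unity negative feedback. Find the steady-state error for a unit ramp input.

The loop has one pole at the origin (type 1). Velocity error constant K_v = lim_{s→0} s·D(s)G(s) = 5.56·1.2/8 = 0.834.
Steady-state error to a unit ramp: e_ss = 1/K_v = 1.2.

1.2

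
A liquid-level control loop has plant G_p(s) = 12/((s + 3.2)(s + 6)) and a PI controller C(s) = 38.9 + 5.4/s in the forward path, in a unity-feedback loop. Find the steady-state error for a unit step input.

0

The open loop C(s)G_p(s) has a pole at the origin (type 1), so the static position error constant is infinite and e_ss = 1/(1+∞) = 0.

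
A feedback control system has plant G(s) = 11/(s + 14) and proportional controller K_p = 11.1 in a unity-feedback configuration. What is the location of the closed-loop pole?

Closed-loop transfer function: T(s) = K_p·G(s)/(1 + K_p·G(s)) = 122.1/(s + 14 + 122.1) = 122.1/(s + 136.1).
The closed-loop pole is at s = −136.1.

s = -136.1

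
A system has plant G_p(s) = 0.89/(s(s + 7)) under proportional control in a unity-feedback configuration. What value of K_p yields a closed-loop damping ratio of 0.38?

K_p = 95.3

Closed-loop characteristic equation: s² + 7s + K_p·0.89 = 0.
So ω_n = √(0.89K_p) and 2ζω_n = 7, giving ζ = 7/(2√(0.89K_p)).
Setting ζ = 0.38: √(0.89K_p) = 7/(2·0.38) = 9.211, so K_p = 84.83/0.89 = 95.3.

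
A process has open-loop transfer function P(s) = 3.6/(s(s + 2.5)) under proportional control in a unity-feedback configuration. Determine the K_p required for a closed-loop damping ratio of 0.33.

Closed-loop characteristic equation: s² + 2.5s + K_p·3.6 = 0.
So ω_n = √(3.6K_p) and 2ζω_n = 2.5, giving ζ = 2.5/(2√(3.6K_p)).
Setting ζ = 0.33: √(3.6K_p) = 2.5/(2·0.33) = 3.788, so K_p = 14.35/3.6 = 3.99.

K_p = 3.99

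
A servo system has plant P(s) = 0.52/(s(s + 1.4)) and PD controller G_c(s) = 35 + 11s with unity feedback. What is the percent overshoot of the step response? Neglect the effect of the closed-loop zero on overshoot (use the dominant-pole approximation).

Forward path: (35 + 11s)·0.52/(s(s+1.4)). The closed-loop characteristic equation is s² + (1.4 + 0.52·11)s + 0.52·35 = 0.
That is s² + 7.12s + 18.2 = 0, so ω_n = 4.266 rad/s and ζ = 7.12/(2·4.266) = 0.8345.
%OS = 100·exp(−πζ/√(1−ζ²)) = 0.859%.

0.859%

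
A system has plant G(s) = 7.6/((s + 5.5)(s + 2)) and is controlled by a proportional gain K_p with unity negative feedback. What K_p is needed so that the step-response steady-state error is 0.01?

For a type-0 loop with proportional control, e_ss = 1/(1 + K_p·G(0)).
G(0) = 0.6909. Require 1/(1 + K_p·0.6909) = 0.01, so 1 + 0.6909·K_p = 100.
K_p = (100 − 1)/0.6909 = 143.

K_p = 143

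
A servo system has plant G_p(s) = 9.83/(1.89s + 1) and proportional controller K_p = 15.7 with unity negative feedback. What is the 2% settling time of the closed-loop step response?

Closed loop: T(s) = K_p·G_p/(1+K_p·G_p) = 154.3/(1.89s + 1 + 154.3), with pole at s = −(1 + 154.3)/1.89 = −82.19.
τ = 1/82.19 = 0.01217 s, so 2% settling time ≈ 4τ = 0.0487 s.

T_s ≈ 0.0487 s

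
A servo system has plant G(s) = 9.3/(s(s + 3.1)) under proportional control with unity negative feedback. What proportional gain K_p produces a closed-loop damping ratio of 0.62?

K_p = 0.672

Closed-loop characteristic equation: s² + 3.1s + K_p·9.3 = 0.
So ω_n = √(9.3K_p) and 2ζω_n = 3.1, giving ζ = 3.1/(2√(9.3K_p)).
Setting ζ = 0.62: √(9.3K_p) = 3.1/(2·0.62) = 2.5, so K_p = 6.25/9.3 = 0.672.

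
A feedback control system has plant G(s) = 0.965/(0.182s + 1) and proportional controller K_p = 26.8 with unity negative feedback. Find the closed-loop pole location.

s = -147.6

Closed loop: T(s) = K_p·G/(1+K_p·G) = 25.86/(0.182s + 1 + 25.86), with pole at s = −(1 + 25.86)/0.182 = −147.6.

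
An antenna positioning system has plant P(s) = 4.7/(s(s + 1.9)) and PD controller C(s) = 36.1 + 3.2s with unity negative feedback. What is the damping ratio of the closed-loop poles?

ζ = 0.65

Forward path: (36.1 + 3.2s)·4.7/(s(s+1.9)). The closed-loop characteristic equation is s² + (1.9 + 4.7·3.2)s + 4.7·36.1 = 0.
That is s² + 16.94s + 169.7 = 0, so ω_n = 13.03 rad/s and ζ = 16.94/(2·13.03) = 0.6503.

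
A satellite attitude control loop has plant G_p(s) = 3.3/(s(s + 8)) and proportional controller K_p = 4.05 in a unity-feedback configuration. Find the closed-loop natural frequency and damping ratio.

ω_n = 3.66 rad/s, ζ = 1.09

With unity feedback the closed-loop characteristic equation is s² + 8s + 4.05·3.3 = s² + 8s + 13.36 = 0.
So ω_n² = 13.36 ⇒ ω_n = 3.656 rad/s, and ζ = 8/(2ω_n) = 1.09.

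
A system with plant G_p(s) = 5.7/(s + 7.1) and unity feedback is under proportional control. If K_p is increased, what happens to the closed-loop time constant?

decrease

Closed-loop pole is at s = −(7.1+K_p·5.7); larger K_p moves it further left, so τ = 1/(7.1+K_p·5.7) decreases.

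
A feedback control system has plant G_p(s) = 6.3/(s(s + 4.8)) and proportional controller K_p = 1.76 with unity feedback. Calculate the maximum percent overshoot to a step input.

3.81%

The closed-loop denominator s² + 4.8s + 11.09 gives ω_n = √11.09 = 3.33 and ζ = 4.8/(2ω_n) = 0.7207.
%OS = 100·exp(−πζ/√(1−ζ²)) = 100·exp(−π·0.7207/√0.4805) = 3.81%.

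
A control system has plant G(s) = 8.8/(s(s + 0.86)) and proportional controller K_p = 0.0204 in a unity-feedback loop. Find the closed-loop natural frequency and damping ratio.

ω_n = 0.424 rad/s, ζ = 1.01

The closed-loop denominator is s(s+0.86) + 0.0204·8.8 = s² + 0.86s + 0.1795.
Matching s² + 2ζω_n s + ω_n²: ω_n = √0.1795 = 0.4237 rad/s and 2ζω_n = 0.86, so ζ = 0.86/(2·0.4237) = 1.01.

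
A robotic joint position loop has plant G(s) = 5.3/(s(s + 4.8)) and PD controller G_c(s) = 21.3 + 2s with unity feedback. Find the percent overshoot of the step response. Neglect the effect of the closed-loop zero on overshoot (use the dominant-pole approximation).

3.67%

Forward path: (21.3 + 2s)·5.3/(s(s+4.8)). The closed-loop characteristic equation is s² + (4.8 + 5.3·2)s + 5.3·21.3 = 0.
That is s² + 15.4s + 112.9 = 0, so ω_n = 10.62 rad/s and ζ = 15.4/(2·10.62) = 0.7247.
%OS = 100·exp(−πζ/√(1−ζ²)) = 3.67%.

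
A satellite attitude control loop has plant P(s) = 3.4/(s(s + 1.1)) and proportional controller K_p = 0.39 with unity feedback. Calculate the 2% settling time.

T_s ≈ 7.27 s

From 1 + K_pP(s) = 0: s² + 1.1s + 1.326 = 0 ⇒ ω_n = 1.152, ζ = 0.4776.
2% settling time T_s ≈ 4/(ζω_n) = 4/0.55 = 7.27 s.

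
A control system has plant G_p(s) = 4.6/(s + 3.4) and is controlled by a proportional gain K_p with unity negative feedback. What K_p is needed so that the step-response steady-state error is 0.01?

The loop is type 0, so e_ss(step) = 1/(1 + K_pos) with K_pos = K_p·G_p(0).
G_p(0) = 1.353. Require 1/(1 + K_p·1.353) = 0.01, so 1 + 1.353·K_p = 100.
K_p = (100 − 1)/1.353 = 73.2.

K_p = 73.2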